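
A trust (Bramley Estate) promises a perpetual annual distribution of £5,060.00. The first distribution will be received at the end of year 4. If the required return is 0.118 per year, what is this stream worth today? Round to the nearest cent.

£30686.20

Value at end of year 3: C / r = £5,060.00 / 0.118 = £42,881.3559
Discount to today: PV = £42,881.3559 / (1 + 0.118)^3 = £42,881.3559 / 1.397415 = £30,686.20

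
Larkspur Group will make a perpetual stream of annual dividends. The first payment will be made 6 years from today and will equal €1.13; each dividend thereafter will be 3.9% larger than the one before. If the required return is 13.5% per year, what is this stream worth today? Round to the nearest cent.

Value at end of year 5: C₁ / (r − g) = €1.13 / (0.135 − 0.039) = €11.7708
Discount to today: PV = €11.7708 / (1 + 0.135)^5 = €11.7708 / 1.883559 = €6.25

€6.25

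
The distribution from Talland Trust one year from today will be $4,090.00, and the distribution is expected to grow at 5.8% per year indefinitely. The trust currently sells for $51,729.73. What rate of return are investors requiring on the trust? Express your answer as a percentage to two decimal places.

13.71%

P = D₁/(r − g) ⇒ r = D₁/P + g = $4,090.0000/$51,729.73 + 0.058 = 0.079065 + 0.058 = 0.137065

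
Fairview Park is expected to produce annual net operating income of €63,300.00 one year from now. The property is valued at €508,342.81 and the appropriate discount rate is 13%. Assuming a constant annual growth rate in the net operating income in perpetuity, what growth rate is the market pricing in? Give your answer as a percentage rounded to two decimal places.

0.55%

P = D₁/(r−g) ⇒ g = r − D₁/P = 0.13 − €63,300.00/€508,342.81 = 0.005478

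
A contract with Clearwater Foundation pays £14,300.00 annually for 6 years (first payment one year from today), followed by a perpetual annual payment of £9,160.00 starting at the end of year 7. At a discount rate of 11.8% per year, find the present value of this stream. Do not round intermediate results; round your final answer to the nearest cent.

£98880.00

PV of 6-year annuity: £14,300.00 × [1 − (1+0.118)^−6] / 0.118 = 59127.66422
Perpetuity value at year 6: £9,160.00 / 0.118 = 77627.11864
PV of perpetuity: 77627.11864 / (1+0.118)^6 = 39752.33513
Total PV = 59127.66422 + 39752.33513 = 98879.99935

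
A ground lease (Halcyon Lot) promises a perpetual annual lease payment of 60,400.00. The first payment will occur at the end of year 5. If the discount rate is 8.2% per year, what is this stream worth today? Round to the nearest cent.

537420.27

Value at end of year 4: C / r = 60,400.00 / 0.082 = 736,585.3659
Discount to today: PV = 736,585.3659 / (1 + 0.082)^4 = 736,585.3659 / 1.370595 = 537,420.27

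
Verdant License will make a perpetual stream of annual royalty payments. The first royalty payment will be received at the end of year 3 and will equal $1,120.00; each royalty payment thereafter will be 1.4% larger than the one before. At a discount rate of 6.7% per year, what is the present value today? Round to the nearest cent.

Value at end of year 2: C₁ / (r − g) = $1,120.00 / (0.067 − 0.014) = $21,132.0755
Discount to today: PV = $21,132.0755 / (1 + 0.067)^2 = $21,132.0755 / 1.138489 = $18,561.51

$18561.51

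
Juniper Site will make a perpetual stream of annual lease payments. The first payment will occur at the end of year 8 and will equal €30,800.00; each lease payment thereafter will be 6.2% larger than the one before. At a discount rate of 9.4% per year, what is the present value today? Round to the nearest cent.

Value at end of year 7: C₁ / (r − g) = €30,800.00 / (0.094 − 0.062) = €962,500.0000
Discount to today: PV = €962,500.0000 / (1 + 0.094)^7 = €962,500.0000 / 1.875518 = €513,191.54

€513191.54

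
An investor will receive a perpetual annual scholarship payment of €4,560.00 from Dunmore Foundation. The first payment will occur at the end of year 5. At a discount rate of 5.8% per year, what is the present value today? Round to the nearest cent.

€62747.18

Value at end of year 4: C / r = €4,560.00 / 0.058 = €78,620.6897
Discount to today: PV = €78,620.6897 / (1 + 0.058)^4 = €78,620.6897 / 1.252976 = €62,747.18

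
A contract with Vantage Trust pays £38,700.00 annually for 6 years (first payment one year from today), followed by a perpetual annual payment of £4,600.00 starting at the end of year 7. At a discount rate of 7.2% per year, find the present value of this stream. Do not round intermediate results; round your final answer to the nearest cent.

PV of 6-year annuity: £38,700.00 × [1 − (1+0.072)^−6] / 0.072 = 183331.64325
Perpetuity value at year 6: £4,600.00 / 0.072 = 63888.88889
PV of perpetuity: 63888.88889 / (1+0.072)^6 = 42097.53078
Total PV = 183331.64325 + 42097.53078 = 225429.17403

£225429.17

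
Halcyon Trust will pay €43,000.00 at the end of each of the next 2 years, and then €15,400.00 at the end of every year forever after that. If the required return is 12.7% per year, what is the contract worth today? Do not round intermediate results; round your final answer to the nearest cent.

€167479.71

PV of 2-year annuity: €43,000.00 × [1 − (1+0.127)^−2] / 0.127 = 72009.22111
Perpetuity value at year 2: €15,400.00 / 0.127 = 121259.84252
PV of perpetuity: 121259.84252 / (1+0.127)^2 = 95470.49356
Total PV = 72009.22111 + 95470.49356 = 167479.71467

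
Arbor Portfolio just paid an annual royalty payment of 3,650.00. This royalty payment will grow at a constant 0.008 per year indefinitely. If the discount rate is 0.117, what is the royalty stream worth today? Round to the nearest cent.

33754.13

D₁ = D₀ × (1 + g) = 3,650.00 × 1.008 = 3,679.2000
Growing perpetuity: P = D₁ / (r − g) = 3,679.2000 / (0.117 − 0.008) = 33,754.13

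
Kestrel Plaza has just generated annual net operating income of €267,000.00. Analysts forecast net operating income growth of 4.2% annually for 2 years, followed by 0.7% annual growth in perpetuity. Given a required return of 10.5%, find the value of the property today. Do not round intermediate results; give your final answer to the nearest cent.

€2928838.86

D_1 = 278214.00000
D_2 = 289898.98800
Terminal value at year 2: TV = D_2×(1+g_2)/(r−g_2) = 291928.28092/0.098 = 2978860.00935
P_0 = D_1/(1+r)^1 + D_2/(1+r)^2 + TV/(1+r)^2
    = 251777.37557 + 237422.64737 + 2439638.83569 = 2928838.85862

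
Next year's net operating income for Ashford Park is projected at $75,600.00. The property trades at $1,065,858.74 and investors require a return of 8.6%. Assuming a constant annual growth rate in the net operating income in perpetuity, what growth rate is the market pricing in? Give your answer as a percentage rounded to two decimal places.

P = D₁/(r−g) ⇒ g = r − D₁/P = 0.086 − $75,600.00/$1,065,858.74 = 0.015071

1.51%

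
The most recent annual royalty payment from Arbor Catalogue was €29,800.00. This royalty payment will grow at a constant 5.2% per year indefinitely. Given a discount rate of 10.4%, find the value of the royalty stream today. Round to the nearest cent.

€602876.92

D₁ = D₀ × (1 + g) = €29,800.00 × 1.052 = €31,349.6000
Growing perpetuity: P = D₁ / (r − g) = €31,349.6000 / (0.104 − 0.052) = €602,876.92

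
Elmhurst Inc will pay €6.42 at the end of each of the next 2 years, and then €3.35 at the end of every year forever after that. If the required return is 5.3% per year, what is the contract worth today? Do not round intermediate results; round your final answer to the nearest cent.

PV of 2-year annuity: €6.42 × [1 − (1+0.053)^−2] / 0.053 = 11.88686
Perpetuity value at year 2: €3.35 / 0.053 = 63.20755
PV of perpetuity: 63.20755 / (1+0.053)^2 = 57.00490
Total PV = 11.88686 + 57.00490 = 68.89176

€68.89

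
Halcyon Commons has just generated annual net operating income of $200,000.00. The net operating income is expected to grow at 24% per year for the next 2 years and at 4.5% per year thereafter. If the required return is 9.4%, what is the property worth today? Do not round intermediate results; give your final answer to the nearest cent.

$5963362.31

D_1 = 248000.00000
D_2 = 307520.00000
Terminal value at year 2: TV = D_2×(1+g_2)/(r−g_2) = 321358.40000/0.049 = 6558334.69388
P_0 = D_1/(1+r)^1 + D_2/(1+r)^2 + TV/(1+r)^2
    = 226691.04205 + 256944.14272 + 5479727.12542 = 5963362.31019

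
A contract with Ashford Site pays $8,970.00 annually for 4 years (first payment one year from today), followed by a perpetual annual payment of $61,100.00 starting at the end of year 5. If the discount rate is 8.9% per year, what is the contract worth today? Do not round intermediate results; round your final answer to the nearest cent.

PV of 4-year annuity: $8,970.00 × [1 − (1+0.089)^−4] / 0.089 = 29124.18804
Perpetuity value at year 4: $61,100.00 / 0.089 = 686516.85393
PV of perpetuity: 686516.85393 / (1+0.089)^4 = 488134.70355
Total PV = 29124.18804 + 488134.70355 = 517258.89158

$517258.89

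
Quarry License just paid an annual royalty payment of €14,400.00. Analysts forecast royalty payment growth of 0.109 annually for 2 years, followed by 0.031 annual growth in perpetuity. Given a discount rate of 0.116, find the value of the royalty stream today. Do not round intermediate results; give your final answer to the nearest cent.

€201008.88

D_1 = 15969.60000
D_2 = 17710.28640
Terminal value at year 2: TV = D_2×(1+g_2)/(r−g_2) = 18259.30528/0.085 = 214815.35622
P_0 = D_1/(1+r)^1 + D_2/(1+r)^2 + TV/(1+r)^2
    = 14309.67742 + 14219.92138 + 172479.28166 = 201008.88046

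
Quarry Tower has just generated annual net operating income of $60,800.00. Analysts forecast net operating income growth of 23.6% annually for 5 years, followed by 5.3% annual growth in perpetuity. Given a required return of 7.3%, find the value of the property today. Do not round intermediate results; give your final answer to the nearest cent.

$6966257.04

D_1 = 75148.80000
D_2 = 92883.91680
D_3 = 114804.52116
D_4 = 141898.38816
D_5 = 175386.40777
Terminal value at year 5: TV = D_5×(1+g_2)/(r−g_2) = 184681.88738/0.02 = 9234094.36885
P_0 = D_1/(1+r)^1 + D_2/(1+r)^2 + D_3/(1+r)^3 + D_4/(1+r)^4 + D_5/(1+r)^5 + TV/(1+r)^5
    = 70036.16030 + 80675.39061 + 92930.83206 + 107048.00412 + 123309.72330 + 6492256.93152 = 6966257.04191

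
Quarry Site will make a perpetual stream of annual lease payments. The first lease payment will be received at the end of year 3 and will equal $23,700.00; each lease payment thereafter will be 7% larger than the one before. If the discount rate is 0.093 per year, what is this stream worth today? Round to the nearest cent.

$862541.87

Value at end of year 2: C₁ / (r − g) = $23,700.00 / (0.093 − 0.07) = $1,030,434.7826
Discount to today: PV = $1,030,434.7826 / (1 + 0.093)^2 = $1,030,434.7826 / 1.194649 = $862,541.87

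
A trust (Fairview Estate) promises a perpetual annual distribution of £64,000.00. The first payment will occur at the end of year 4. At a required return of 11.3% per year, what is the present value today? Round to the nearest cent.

Value at end of year 3: C / r = £64,000.00 / 0.113 = £566,371.6814
Discount to today: PV = £566,371.6814 / (1 + 0.113)^3 = £566,371.6814 / 1.378750 = £410,786.38

£410786.38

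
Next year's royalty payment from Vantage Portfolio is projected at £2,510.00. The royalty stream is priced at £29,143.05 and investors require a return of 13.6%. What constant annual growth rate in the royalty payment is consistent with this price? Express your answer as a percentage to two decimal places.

4.99%

P = D₁/(r−g) ⇒ g = r − D₁/P = 0.136 − £2,510.00/£29,143.05 = 0.049873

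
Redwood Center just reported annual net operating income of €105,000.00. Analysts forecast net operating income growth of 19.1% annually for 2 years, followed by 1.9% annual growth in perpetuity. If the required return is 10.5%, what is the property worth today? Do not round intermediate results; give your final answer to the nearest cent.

D_1 = 125055.00000
D_2 = 148940.50500
Terminal value at year 2: TV = D_2×(1+g_2)/(r−g_2) = 151770.37460/0.086 = 1764771.79762
P_0 = D_1/(1+r)^1 + D_2/(1+r)^2 + TV/(1+r)^2
    = 113171.94570 + 121979.89804 + 1445319.95464 = 1680471.79838

€1680471.80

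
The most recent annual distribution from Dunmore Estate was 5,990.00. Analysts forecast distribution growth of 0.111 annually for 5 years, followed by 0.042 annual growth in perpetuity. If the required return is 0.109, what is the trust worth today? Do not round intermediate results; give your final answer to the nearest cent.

D_1 = 6654.89000
D_2 = 7393.58279
D_3 = 8214.27048
D_4 = 9126.05450
D_5 = 10139.04655
Terminal value at year 5: TV = D_5×(1+g_2)/(r−g_2) = 10564.88651/0.067 = 157684.87325
P_0 = D_1/(1+r)^1 + D_2/(1+r)^2 + D_3/(1+r)^3 + D_4/(1+r)^4 + D_5/(1+r)^5 + TV/(1+r)^5
    = 6000.80252 + 6011.62453 + 6022.46605 + 6033.32713 + 6044.20779 + 94000.96296 = 124113.39099

124113.39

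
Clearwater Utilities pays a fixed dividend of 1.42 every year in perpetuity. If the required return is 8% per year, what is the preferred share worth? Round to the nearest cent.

17.75

Level perpetuity: PV = C / r = 1.42 / 0.08 = 17.75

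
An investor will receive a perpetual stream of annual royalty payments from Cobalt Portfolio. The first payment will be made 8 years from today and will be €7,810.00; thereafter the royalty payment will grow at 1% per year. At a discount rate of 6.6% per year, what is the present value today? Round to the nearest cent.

€89158.46

Value at end of year 7: C₁ / (r − g) = €7,810.00 / (0.066 − 0.01) = €139,464.2857
Discount to today: PV = €139,464.2857 / (1 + 0.066)^7 = €139,464.2857 / 1.564229 = €89,158.46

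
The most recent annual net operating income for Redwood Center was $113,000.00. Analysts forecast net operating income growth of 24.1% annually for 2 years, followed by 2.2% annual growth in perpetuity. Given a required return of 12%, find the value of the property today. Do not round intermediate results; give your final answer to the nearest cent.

D_1 = 140233.00000
D_2 = 174029.15300
Terminal value at year 2: TV = D_2×(1+g_2)/(r−g_2) = 177857.79437/0.098 = 1814875.45271
P_0 = D_1/(1+r)^1 + D_2/(1+r)^2 + TV/(1+r)^2
    = 125208.03571 + 138734.97529 + 1446807.59942 = 1710750.61042

$1710750.61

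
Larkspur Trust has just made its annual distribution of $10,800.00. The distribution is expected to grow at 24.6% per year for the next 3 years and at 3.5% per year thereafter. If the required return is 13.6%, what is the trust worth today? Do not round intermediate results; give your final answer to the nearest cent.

D_1 = 13456.80000
D_2 = 16767.17280
D_3 = 20891.89731
Terminal value at year 3: TV = D_3×(1+g_2)/(r−g_2) = 21623.11371/0.101 = 214090.23480
P_0 = D_1/(1+r)^1 + D_2/(1+r)^2 + D_3/(1+r)^3 + TV/(1+r)^3
    = 11845.77465 + 12992.81269 + 14250.91955 + 146036.65082 = 185126.15770

$185126.16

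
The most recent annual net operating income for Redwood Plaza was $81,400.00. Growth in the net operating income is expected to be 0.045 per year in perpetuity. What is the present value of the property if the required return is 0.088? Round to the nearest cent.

D₁ = D₀ × (1 + g) = $81,400.00 × 1.045 = $85,063.0000
Growing perpetuity: P = D₁ / (r − g) = $85,063.0000 / (0.088 − 0.045) = $1,978,209.30

$1978209.30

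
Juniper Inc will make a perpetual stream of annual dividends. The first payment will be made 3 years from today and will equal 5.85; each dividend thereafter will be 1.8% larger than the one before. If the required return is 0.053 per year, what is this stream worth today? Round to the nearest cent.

150.74

Value at end of year 2: C₁ / (r − g) = 5.85 / (0.053 − 0.018) = 167.1429
Discount to today: PV = 167.1429 / (1 + 0.053)^2 = 167.1429 / 1.108809 = 150.74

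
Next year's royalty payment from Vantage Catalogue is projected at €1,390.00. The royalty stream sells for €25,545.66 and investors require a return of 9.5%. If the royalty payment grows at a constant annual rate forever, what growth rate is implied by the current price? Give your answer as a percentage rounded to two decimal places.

4.06%

P = D₁/(r−g) ⇒ g = r − D₁/P = 0.095 − €1,390.00/€25,545.66 = 0.040588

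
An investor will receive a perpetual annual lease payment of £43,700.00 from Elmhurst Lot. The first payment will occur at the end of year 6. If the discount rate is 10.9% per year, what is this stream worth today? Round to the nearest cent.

£238999.62

Value at end of year 5: C / r = £43,700.00 / 0.109 = £400,917.4312
Discount to today: PV = £400,917.4312 / (1 + 0.109)^5 = £400,917.4312 / 1.677481 = £238,999.62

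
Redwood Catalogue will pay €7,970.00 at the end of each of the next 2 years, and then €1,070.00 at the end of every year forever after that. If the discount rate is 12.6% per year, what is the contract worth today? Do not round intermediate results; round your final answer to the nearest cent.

€20062.12

PV of 2-year annuity: €7,970.00 × [1 − (1+0.126)^−2] / 0.126 = 13364.25644
Perpetuity value at year 2: €1,070.00 / 0.126 = 8492.06349
PV of perpetuity: 8492.06349 / (1+0.126)^2 = 6697.86595
Total PV = 13364.25644 + 6697.86595 = 20062.12239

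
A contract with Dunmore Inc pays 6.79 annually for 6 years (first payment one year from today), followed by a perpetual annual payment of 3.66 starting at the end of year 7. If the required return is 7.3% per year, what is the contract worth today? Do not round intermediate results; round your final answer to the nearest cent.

PV of 6-year annuity: 6.79 × [1 − (1+0.073)^−6] / 0.073 = 32.06722
Perpetuity value at year 6: 3.66 / 0.073 = 50.13699
PV of perpetuity: 50.13699 / (1+0.073)^6 = 32.85185
Total PV = 32.06722 + 32.85185 = 64.91908

64.92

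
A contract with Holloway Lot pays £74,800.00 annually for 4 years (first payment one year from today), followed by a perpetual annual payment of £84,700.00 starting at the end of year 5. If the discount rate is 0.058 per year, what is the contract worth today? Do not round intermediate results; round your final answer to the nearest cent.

PV of 4-year annuity: £74,800.00 × [1 − (1+0.058)^−4] / 0.058 = 260381.33571
Perpetuity value at year 4: £84,700.00 / 0.058 = 1460344.82759
PV of perpetuity: 1460344.82759 / (1+0.058)^4 = 1165501.25626
Total PV = 260381.33571 + 1165501.25626 = 1425882.59198

£1425882.59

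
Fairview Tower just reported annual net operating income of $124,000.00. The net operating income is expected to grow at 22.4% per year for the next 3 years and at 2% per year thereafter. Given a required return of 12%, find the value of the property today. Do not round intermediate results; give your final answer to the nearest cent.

$2096328.56

D_1 = 151776.00000
D_2 = 185773.82400
D_3 = 227387.16058
Terminal value at year 3: TV = D_3×(1+g_2)/(r−g_2) = 231934.90379/0.1 = 2319349.03788
P_0 = D_1/(1+r)^1 + D_2/(1+r)^2 + D_3/(1+r)^3 + TV/(1+r)^3
    = 135514.28571 + 148097.75510 + 161849.68950 + 1650866.83294 = 2096328.56327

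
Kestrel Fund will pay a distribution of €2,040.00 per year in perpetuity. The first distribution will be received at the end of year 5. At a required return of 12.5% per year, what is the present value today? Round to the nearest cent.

€10188.50

Value at end of year 4: C / r = €2,040.00 / 0.125 = €16,320.0000
Discount to today: PV = €16,320.0000 / (1 + 0.125)^4 = €16,320.0000 / 1.601807 = €10,188.50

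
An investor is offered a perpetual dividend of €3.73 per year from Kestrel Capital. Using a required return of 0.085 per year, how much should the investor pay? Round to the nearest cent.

€43.88

Level perpetuity: PV = C / r = €3.73 / 0.085 = €43.88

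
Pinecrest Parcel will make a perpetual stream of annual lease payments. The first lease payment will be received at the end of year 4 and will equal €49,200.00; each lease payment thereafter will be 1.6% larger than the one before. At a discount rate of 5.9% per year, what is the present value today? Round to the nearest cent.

Value at end of year 3: C₁ / (r − g) = €49,200.00 / (0.059 − 0.016) = €1,144,186.0465
Discount to today: PV = €1,144,186.0465 / (1 + 0.059)^3 = €1,144,186.0465 / 1.187648 = €963,404.71

€963404.71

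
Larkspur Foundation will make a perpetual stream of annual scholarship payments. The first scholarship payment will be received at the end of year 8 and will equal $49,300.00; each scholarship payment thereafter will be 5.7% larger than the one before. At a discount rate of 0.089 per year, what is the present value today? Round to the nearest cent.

Value at end of year 7: C₁ / (r − g) = $49,300.00 / (0.089 − 0.057) = $1,540,625.0000
Discount to today: PV = $1,540,625.0000 / (1 + 0.089)^7 = $1,540,625.0000 / 1.816332 = $848,206.86

$848206.86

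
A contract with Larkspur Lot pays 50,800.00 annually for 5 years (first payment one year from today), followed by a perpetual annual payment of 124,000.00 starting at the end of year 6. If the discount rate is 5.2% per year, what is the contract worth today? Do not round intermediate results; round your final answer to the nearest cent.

PV of 5-year annuity: 50,800.00 × [1 − (1+0.052)^−5] / 0.052 = 218726.76152
Perpetuity value at year 5: 124,000.00 / 0.052 = 2384615.38462
PV of perpetuity: 2384615.38462 / (1+0.052)^5 = 1850715.41555
Total PV = 218726.76152 + 1850715.41555 = 2069442.17707

2069442.18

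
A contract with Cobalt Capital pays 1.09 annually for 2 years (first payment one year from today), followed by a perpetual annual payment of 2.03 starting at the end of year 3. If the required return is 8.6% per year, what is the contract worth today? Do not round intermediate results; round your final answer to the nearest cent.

PV of 2-year annuity: 1.09 × [1 − (1+0.086)^−2] / 0.086 = 1.92789
Perpetuity value at year 2: 2.03 / 0.086 = 23.60465
PV of perpetuity: 23.60465 / (1+0.086)^2 = 20.01419
Total PV = 1.92789 + 20.01419 = 21.94207

21.94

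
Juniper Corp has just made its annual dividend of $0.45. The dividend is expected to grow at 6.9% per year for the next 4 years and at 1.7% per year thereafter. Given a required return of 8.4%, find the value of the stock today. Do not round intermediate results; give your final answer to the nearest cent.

$8.20

D_1 = 0.48105
D_2 = 0.51424
D_3 = 0.54973
D_4 = 0.58766
Terminal value at year 4: TV = D_4×(1+g_2)/(r−g_2) = 0.59765/0.067 = 8.92010
P_0 = D_1/(1+r)^1 + D_2/(1+r)^2 + D_3/(1+r)^3 + D_4/(1+r)^4 + TV/(1+r)^4
    = 0.44377 + 0.43763 + 0.43158 + 0.42560 + 6.46030 = 8.19888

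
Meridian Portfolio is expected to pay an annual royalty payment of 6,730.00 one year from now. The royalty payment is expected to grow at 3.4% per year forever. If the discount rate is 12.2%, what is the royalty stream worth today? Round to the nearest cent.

76477.27

Growing perpetuity: P = D₁ / (r − g) = 6,730.0000 / (0.122 − 0.034) = 76,477.27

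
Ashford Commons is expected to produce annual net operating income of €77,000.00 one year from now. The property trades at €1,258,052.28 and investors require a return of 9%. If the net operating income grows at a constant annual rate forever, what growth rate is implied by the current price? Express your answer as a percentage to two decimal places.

2.88%

P = D₁/(r−g) ⇒ g = r − D₁/P = 0.09 − €77,000.00/€1,258,052.28 = 0.028794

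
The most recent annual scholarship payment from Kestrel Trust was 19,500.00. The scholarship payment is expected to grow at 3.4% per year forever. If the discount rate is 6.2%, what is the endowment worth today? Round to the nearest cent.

720107.14

D₁ = D₀ × (1 + g) = 19,500.00 × 1.034 = 20,163.0000
Growing perpetuity: P = D₁ / (r − g) = 20,163.0000 / (0.062 − 0.034) = 720,107.14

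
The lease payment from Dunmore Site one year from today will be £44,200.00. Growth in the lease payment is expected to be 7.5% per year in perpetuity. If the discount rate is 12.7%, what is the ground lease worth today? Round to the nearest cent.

£850000.00

Growing perpetuity: P = D₁ / (r − g) = £44,200.0000 / (0.127 − 0.075) = £850,000.00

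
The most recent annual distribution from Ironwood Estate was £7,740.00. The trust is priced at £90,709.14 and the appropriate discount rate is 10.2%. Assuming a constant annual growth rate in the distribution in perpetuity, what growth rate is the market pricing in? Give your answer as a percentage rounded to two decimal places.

P = D₀(1+g)/(r−g) ⇒ P(r−g) = D₀(1+g) ⇒ g(P+D₀) = P·r − D₀
g = (P·r − D₀)/(P + D₀) = (£90,709.14×0.102 − £7,740.00) / (£90,709.14 + £7,740.00) = 0.015362

1.54%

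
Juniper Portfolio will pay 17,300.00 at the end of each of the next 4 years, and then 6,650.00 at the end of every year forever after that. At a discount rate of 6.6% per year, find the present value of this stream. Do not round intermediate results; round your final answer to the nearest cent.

PV of 4-year annuity: 17,300.00 × [1 − (1+0.066)^−4] / 0.066 = 59131.81729
Perpetuity value at year 4: 6,650.00 / 0.066 = 100757.57576
PV of perpetuity: 100757.57576 / (1+0.066)^4 = 78027.71536
Total PV = 59131.81729 + 78027.71536 = 137159.53264

137159.53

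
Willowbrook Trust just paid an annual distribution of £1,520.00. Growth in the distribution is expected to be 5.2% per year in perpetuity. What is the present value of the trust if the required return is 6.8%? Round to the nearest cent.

£99940.00

D₁ = D₀ × (1 + g) = £1,520.00 × 1.052 = £1,599.0400
Growing perpetuity: P = D₁ / (r − g) = £1,599.0400 / (0.068 − 0.052) = £99,940.00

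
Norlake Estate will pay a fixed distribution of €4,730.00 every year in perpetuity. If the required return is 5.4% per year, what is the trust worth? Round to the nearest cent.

Level perpetuity: PV = C / r = €4,730.00 / 0.054 = €87,592.59

€87592.59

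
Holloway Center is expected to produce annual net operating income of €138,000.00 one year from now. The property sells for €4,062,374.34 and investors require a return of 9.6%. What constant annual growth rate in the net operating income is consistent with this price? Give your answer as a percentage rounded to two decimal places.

P = D₁/(r−g) ⇒ g = r − D₁/P = 0.096 − €138,000.00/€4,062,374.34 = 0.062030

6.20%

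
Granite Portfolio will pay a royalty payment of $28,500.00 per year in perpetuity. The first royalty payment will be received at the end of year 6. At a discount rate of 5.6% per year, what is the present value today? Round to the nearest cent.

$387558.48

Value at end of year 5: C / r = $28,500.00 / 0.056 = $508,928.5714
Discount to today: PV = $508,928.5714 / (1 + 0.056)^5 = $508,928.5714 / 1.313166 = $387,558.48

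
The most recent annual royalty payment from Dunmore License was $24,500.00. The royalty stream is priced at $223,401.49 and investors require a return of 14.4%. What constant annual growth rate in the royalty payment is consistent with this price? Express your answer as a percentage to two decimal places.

P = D₀(1+g)/(r−g) ⇒ P(r−g) = D₀(1+g) ⇒ g(P+D₀) = P·r − D₀
g = (P·r − D₀)/(P + D₀) = ($223,401.49×0.144 − $24,500.00) / ($223,401.49 + $24,500.00) = 0.030939

3.09%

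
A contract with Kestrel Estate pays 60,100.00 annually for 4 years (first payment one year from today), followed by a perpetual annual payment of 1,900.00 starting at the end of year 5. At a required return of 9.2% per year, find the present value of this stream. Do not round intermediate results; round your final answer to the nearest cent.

208379.11

PV of 4-year annuity: 60,100.00 × [1 − (1+0.092)^−4] / 0.092 = 193855.47437
Perpetuity value at year 4: 1,900.00 / 0.092 = 20652.17391
PV of perpetuity: 20652.17391 / (1+0.092)^4 = 14523.63146
Total PV = 193855.47437 + 14523.63146 = 208379.10583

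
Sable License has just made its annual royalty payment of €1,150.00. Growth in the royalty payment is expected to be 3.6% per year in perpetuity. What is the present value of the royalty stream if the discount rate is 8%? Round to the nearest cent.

€27077.27

D₁ = D₀ × (1 + g) = €1,150.00 × 1.036 = €1,191.4000
Growing perpetuity: P = D₁ / (r − g) = €1,191.4000 / (0.08 − 0.036) = €27,077.27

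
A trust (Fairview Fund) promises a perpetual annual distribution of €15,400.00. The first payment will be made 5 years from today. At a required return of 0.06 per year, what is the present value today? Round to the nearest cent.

€203304.04

Value at end of year 4: C / r = €15,400.00 / 0.06 = €256,666.6667
Discount to today: PV = €256,666.6667 / (1 + 0.06)^4 = €256,666.6667 / 1.262477 = €203,304.04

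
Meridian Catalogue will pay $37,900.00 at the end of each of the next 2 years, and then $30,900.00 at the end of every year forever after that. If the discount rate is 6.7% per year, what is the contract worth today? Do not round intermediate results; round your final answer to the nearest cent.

PV of 2-year annuity: $37,900.00 × [1 − (1+0.067)^−2] / 0.067 = 68809.88749
Perpetuity value at year 2: $30,900.00 / 0.067 = 461194.02985
PV of perpetuity: 461194.02985 / (1+0.067)^2 = 405093.09256
Total PV = 68809.88749 + 405093.09256 = 473902.98005

$473902.98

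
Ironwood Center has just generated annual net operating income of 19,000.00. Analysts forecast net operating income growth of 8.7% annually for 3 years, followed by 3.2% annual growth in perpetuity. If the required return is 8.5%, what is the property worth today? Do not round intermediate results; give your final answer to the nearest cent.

429222.31

D_1 = 20653.00000
D_2 = 22449.81100
D_3 = 24402.94456
Terminal value at year 3: TV = D_3×(1+g_2)/(r−g_2) = 25183.83878/0.053 = 475166.76949
P_0 = D_1/(1+r)^1 + D_2/(1+r)^2 + D_3/(1+r)^3 + TV/(1+r)^3
    = 19035.02304 + 19070.11064 + 19105.26292 + 372011.91194 = 429222.30854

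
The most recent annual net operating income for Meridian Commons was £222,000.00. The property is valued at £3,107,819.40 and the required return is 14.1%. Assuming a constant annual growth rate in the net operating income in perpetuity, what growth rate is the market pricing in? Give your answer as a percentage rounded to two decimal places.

P = D₀(1+g)/(r−g) ⇒ P(r−g) = D₀(1+g) ⇒ g(P+D₀) = P·r − D₀
g = (P·r − D₀)/(P + D₀) = (£3,107,819.40×0.141 − £222,000.00) / (£3,107,819.40 + £222,000.00) = 0.064929

6.49%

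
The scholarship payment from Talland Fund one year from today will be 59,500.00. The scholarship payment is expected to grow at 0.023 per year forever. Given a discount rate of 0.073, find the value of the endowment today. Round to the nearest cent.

1190000.00

Growing perpetuity: P = D₁ / (r − g) = 59,500.0000 / (0.073 − 0.023) = 1,190,000.00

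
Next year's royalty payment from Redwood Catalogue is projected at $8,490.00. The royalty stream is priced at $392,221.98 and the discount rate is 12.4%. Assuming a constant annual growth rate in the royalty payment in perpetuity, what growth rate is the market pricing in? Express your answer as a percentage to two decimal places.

10.24%

P = D₁/(r−g) ⇒ g = r − D₁/P = 0.124 − $8,490.00/$392,221.98 = 0.102354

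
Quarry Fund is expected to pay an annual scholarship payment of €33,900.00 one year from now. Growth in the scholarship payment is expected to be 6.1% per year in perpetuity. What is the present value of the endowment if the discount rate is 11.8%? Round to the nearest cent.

€594736.84

Growing perpetuity: P = D₁ / (r − g) = €33,900.0000 / (0.118 − 0.061) = €594,736.84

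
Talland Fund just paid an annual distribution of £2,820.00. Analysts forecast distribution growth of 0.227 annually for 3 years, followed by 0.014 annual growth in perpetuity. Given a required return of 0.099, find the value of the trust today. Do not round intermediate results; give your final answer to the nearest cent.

D_1 = 3460.14000
D_2 = 4245.59178
D_3 = 5209.34111
Terminal value at year 3: TV = D_3×(1+g_2)/(r−g_2) = 5282.27189/0.085 = 62144.37517
P_0 = D_1/(1+r)^1 + D_2/(1+r)^2 + D_3/(1+r)^3 + TV/(1+r)^3
    = 3148.44404 + 3515.14180 + 3924.54867 + 46817.55706 = 57405.69157

£57405.69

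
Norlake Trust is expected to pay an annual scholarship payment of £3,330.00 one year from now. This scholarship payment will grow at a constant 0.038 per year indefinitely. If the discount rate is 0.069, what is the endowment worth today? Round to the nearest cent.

Growing perpetuity: P = D₁ / (r − g) = £3,330.0000 / (0.069 − 0.038) = £107,419.35

£107419.35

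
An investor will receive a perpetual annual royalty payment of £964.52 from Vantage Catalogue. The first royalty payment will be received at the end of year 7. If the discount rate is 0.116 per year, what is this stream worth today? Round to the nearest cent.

Value at end of year 6: C / r = £964.52 / 0.116 = £8,314.8276
Discount to today: PV = £8,314.8276 / (1 + 0.116)^6 = £8,314.8276 / 1.931902 = £4,303.96

£4303.96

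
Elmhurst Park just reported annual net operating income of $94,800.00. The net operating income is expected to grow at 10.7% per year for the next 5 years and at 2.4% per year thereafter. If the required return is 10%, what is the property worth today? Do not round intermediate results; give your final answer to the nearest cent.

$1801593.59

D_1 = 104943.60000
D_2 = 116172.56520
D_3 = 128603.02968
D_4 = 142363.55385
D_5 = 157596.45411
Terminal value at year 5: TV = D_5×(1+g_2)/(r−g_2) = 161378.76901/0.076 = 2123404.85543
P_0 = D_1/(1+r)^1 + D_2/(1+r)^2 + D_3/(1+r)^3 + D_4/(1+r)^4 + D_5/(1+r)^5 + TV/(1+r)^5
    = 95403.27273 + 96010.38446 + 96621.35964 + 97236.22283 + 97854.99880 + 1318467.35222 = 1801593.59068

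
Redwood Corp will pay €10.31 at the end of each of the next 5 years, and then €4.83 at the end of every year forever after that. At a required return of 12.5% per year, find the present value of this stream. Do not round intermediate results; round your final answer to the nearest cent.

PV of 5-year annuity: €10.31 × [1 − (1+0.125)^−5] / 0.125 = 36.70946
Perpetuity value at year 5: €4.83 / 0.125 = 38.64000
PV of perpetuity: 38.64000 / (1+0.125)^5 = 21.44245
Total PV = 36.70946 + 21.44245 = 58.15191

€58.15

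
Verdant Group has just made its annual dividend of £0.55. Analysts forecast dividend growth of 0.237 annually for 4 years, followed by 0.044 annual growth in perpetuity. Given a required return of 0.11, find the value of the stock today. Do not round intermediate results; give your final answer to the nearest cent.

£16.32

D_1 = 0.68035
D_2 = 0.84159
D_3 = 1.04105
D_4 = 1.28778
Terminal value at year 4: TV = D_4×(1+g_2)/(r−g_2) = 1.34444/0.066 = 20.37033
P_0 = D_1/(1+r)^1 + D_2/(1+r)^2 + D_3/(1+r)^3 + D_4/(1+r)^4 + TV/(1+r)^4
    = 0.61293 + 0.68306 + 0.76121 + 0.84830 + 13.41857 = 16.32406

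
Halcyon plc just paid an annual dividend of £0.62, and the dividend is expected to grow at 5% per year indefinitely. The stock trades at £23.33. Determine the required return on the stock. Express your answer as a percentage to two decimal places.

7.79%

D₁ = £0.62 × 1.05 = £0.6510
P = D₁/(r − g) ⇒ r = D₁/P + g = £0.6510/£23.33 + 0.05 = 0.027904 + 0.05 = 0.077904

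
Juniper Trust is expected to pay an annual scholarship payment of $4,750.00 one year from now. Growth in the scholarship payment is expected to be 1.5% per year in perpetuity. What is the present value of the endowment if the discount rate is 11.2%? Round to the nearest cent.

Growing perpetuity: P = D₁ / (r − g) = $4,750.0000 / (0.112 − 0.015) = $48,969.07

$48969.07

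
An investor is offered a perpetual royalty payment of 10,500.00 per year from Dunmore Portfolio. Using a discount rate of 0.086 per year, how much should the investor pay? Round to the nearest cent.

Level perpetuity: PV = C / r = 10,500.00 / 0.086 = 122,093.02

122093.02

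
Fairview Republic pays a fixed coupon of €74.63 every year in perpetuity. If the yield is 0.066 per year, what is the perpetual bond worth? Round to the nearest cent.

Level perpetuity: PV = C / r = €74.63 / 0.066 = €1,130.76

€1130.76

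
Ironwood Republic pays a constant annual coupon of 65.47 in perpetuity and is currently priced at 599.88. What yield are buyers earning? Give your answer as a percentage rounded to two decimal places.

P = C/r ⇒ r = C/P = 65.47/599.88 = 0.109138

10.91%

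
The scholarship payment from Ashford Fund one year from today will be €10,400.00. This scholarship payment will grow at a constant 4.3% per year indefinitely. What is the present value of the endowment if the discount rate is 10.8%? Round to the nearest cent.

€160000.00

Growing perpetuity: P = D₁ / (r − g) = €10,400.0000 / (0.108 − 0.043) = €160,000.00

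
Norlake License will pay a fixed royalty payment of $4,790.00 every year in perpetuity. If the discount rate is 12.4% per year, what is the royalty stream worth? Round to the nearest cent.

Level perpetuity: PV = C / r = $4,790.00 / 0.124 = $38,629.03

$38629.03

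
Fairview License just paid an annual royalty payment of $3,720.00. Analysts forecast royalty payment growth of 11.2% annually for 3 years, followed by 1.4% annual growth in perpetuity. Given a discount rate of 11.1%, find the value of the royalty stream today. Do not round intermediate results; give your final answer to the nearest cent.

D_1 = 4136.64000
D_2 = 4599.94368
D_3 = 5115.13737
Terminal value at year 3: TV = D_3×(1+g_2)/(r−g_2) = 5186.74930/0.097 = 53471.64222
P_0 = D_1/(1+r)^1 + D_2/(1+r)^2 + D_3/(1+r)^3 + TV/(1+r)^3
    = 3723.34833 + 3726.69968 + 3730.05405 + 38992.52377 = 50172.62583

$50172.63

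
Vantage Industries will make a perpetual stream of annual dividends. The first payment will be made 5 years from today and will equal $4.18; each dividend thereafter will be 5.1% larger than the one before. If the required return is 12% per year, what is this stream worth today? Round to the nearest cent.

$38.50

Value at end of year 4: C₁ / (r − g) = $4.18 / (0.12 − 0.051) = $60.5797
Discount to today: PV = $60.5797 / (1 + 0.12)^4 = $60.5797 / 1.573519 = $38.50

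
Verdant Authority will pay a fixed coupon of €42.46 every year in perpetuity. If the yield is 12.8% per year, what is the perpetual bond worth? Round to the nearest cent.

Level perpetuity: PV = C / r = €42.46 / 0.128 = €331.72

€331.72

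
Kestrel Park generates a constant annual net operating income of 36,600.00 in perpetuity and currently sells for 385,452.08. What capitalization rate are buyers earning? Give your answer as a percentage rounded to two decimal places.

P = C/r ⇒ r = C/P = 36,600.00/385,452.08 = 0.094953

9.50%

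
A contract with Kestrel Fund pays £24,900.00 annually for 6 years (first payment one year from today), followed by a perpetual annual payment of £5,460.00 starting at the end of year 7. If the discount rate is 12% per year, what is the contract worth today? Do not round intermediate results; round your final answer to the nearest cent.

£125425.76

PV of 6-year annuity: £24,900.00 × [1 − (1+0.12)^−6] / 0.12 = 102374.04236
Perpetuity value at year 6: £5,460.00 / 0.12 = 45500.00000
PV of perpetuity: 45500.00000 / (1+0.12)^6 = 23051.71601
Total PV = 102374.04236 + 23051.71601 = 125425.75837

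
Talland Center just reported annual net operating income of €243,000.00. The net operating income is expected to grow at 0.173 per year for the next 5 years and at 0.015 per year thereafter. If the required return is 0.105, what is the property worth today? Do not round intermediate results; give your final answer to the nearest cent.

€5152681.55

D_1 = 285039.00000
D_2 = 334350.74700
D_3 = 392193.42623
D_4 = 460042.88897
D_5 = 539630.30876
Terminal value at year 5: TV = D_5×(1+g_2)/(r−g_2) = 547724.76339/0.09 = 6085830.70436
P_0 = D_1/(1+r)^1 + D_2/(1+r)^2 + D_3/(1+r)^3 + D_4/(1+r)^4 + D_5/(1+r)^5 + TV/(1+r)^5
    = 257953.84615 + 273827.92899 + 290678.87847 + 308566.80945 + 327555.53619 + 3694098.54702 = 5152681.54628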